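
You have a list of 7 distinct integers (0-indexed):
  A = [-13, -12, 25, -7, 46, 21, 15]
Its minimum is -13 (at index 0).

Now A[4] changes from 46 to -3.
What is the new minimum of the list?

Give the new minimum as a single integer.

Old min = -13 (at index 0)
Change: A[4] 46 -> -3
Changed element was NOT the old min.
  New min = min(old_min, new_val) = min(-13, -3) = -13

Answer: -13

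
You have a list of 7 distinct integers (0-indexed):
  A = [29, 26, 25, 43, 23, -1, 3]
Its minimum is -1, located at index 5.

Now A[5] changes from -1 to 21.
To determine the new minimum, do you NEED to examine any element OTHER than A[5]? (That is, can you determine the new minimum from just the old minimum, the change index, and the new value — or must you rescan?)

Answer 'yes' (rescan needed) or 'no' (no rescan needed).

Old min = -1 at index 5
Change at index 5: -1 -> 21
Index 5 WAS the min and new value 21 > old min -1. Must rescan other elements to find the new min.
Needs rescan: yes

Answer: yes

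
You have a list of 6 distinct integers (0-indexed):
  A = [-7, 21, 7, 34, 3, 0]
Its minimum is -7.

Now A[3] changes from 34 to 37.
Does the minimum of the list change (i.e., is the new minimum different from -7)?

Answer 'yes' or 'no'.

Answer: no

Derivation:
Old min = -7
Change: A[3] 34 -> 37
Changed element was NOT the min; min changes only if 37 < -7.
New min = -7; changed? no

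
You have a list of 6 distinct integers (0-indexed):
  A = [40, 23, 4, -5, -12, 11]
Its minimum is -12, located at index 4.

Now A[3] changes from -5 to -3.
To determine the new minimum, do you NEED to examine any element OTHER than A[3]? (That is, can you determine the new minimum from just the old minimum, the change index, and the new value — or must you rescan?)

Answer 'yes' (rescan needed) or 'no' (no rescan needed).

Old min = -12 at index 4
Change at index 3: -5 -> -3
Index 3 was NOT the min. New min = min(-12, -3). No rescan of other elements needed.
Needs rescan: no

Answer: no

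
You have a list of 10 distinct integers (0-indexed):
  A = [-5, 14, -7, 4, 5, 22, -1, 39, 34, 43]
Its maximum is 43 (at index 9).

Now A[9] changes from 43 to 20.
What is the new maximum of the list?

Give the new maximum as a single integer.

Answer: 39

Derivation:
Old max = 43 (at index 9)
Change: A[9] 43 -> 20
Changed element WAS the max -> may need rescan.
  Max of remaining elements: 39
  New max = max(20, 39) = 39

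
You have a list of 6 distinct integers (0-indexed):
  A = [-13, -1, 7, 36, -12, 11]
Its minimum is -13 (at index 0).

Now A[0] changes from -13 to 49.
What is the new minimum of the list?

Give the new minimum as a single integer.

Answer: -12

Derivation:
Old min = -13 (at index 0)
Change: A[0] -13 -> 49
Changed element WAS the min. Need to check: is 49 still <= all others?
  Min of remaining elements: -12
  New min = min(49, -12) = -12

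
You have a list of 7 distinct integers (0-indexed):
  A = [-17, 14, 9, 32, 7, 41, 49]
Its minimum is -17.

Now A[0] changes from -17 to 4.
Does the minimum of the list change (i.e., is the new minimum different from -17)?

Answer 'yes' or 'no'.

Old min = -17
Change: A[0] -17 -> 4
Changed element was the min; new min must be rechecked.
New min = 4; changed? yes

Answer: yes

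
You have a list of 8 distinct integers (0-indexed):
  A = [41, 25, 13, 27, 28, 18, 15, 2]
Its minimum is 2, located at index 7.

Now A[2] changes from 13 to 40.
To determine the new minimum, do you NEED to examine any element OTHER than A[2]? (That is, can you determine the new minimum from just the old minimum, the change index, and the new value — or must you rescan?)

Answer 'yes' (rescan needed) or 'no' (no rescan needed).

Answer: no

Derivation:
Old min = 2 at index 7
Change at index 2: 13 -> 40
Index 2 was NOT the min. New min = min(2, 40). No rescan of other elements needed.
Needs rescan: no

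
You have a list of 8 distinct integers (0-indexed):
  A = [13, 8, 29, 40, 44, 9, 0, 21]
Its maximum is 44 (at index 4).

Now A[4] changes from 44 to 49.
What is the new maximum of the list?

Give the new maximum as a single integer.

Answer: 49

Derivation:
Old max = 44 (at index 4)
Change: A[4] 44 -> 49
Changed element WAS the max -> may need rescan.
  Max of remaining elements: 40
  New max = max(49, 40) = 49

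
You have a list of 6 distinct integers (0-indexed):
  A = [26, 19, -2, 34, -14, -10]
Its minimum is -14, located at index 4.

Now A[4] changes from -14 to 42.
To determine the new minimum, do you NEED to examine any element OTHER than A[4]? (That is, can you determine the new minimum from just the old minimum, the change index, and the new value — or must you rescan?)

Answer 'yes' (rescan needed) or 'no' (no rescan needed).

Old min = -14 at index 4
Change at index 4: -14 -> 42
Index 4 WAS the min and new value 42 > old min -14. Must rescan other elements to find the new min.
Needs rescan: yes

Answer: yes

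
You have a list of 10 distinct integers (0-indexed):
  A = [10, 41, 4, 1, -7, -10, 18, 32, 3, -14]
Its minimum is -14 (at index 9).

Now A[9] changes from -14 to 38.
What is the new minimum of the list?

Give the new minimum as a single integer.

Old min = -14 (at index 9)
Change: A[9] -14 -> 38
Changed element WAS the min. Need to check: is 38 still <= all others?
  Min of remaining elements: -10
  New min = min(38, -10) = -10

Answer: -10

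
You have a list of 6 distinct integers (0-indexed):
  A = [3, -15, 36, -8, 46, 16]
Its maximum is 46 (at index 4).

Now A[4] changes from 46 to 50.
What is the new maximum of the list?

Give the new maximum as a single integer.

Answer: 50

Derivation:
Old max = 46 (at index 4)
Change: A[4] 46 -> 50
Changed element WAS the max -> may need rescan.
  Max of remaining elements: 36
  New max = max(50, 36) = 50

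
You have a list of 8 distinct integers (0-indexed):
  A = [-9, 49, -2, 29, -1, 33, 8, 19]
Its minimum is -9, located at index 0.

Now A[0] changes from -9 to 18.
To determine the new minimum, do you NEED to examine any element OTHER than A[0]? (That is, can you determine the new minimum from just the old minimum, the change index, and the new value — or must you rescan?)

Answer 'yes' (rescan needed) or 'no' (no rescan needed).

Old min = -9 at index 0
Change at index 0: -9 -> 18
Index 0 WAS the min and new value 18 > old min -9. Must rescan other elements to find the new min.
Needs rescan: yes

Answer: yes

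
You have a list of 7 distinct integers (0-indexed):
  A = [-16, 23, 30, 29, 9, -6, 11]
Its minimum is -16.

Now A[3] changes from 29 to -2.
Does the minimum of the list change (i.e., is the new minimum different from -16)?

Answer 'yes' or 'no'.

Answer: no

Derivation:
Old min = -16
Change: A[3] 29 -> -2
Changed element was NOT the min; min changes only if -2 < -16.
New min = -16; changed? no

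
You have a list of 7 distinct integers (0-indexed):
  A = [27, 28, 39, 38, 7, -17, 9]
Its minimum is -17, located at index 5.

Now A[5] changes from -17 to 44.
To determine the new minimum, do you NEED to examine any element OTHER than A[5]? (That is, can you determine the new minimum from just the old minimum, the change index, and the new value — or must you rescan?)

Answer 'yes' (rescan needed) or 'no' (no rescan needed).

Answer: yes

Derivation:
Old min = -17 at index 5
Change at index 5: -17 -> 44
Index 5 WAS the min and new value 44 > old min -17. Must rescan other elements to find the new min.
Needs rescan: yes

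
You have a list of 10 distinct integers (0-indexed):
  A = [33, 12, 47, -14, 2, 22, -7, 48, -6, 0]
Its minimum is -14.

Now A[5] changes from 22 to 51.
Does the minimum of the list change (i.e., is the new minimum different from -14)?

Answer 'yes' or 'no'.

Old min = -14
Change: A[5] 22 -> 51
Changed element was NOT the min; min changes only if 51 < -14.
New min = -14; changed? no

Answer: no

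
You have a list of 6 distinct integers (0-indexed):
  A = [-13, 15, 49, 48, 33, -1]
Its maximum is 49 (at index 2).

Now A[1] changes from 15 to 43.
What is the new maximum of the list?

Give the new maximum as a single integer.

Old max = 49 (at index 2)
Change: A[1] 15 -> 43
Changed element was NOT the old max.
  New max = max(old_max, new_val) = max(49, 43) = 49

Answer: 49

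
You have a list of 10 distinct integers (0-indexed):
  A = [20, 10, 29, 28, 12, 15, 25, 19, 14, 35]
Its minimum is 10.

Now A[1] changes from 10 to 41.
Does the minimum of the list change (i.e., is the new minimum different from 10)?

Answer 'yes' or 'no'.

Answer: yes

Derivation:
Old min = 10
Change: A[1] 10 -> 41
Changed element was the min; new min must be rechecked.
New min = 12; changed? yes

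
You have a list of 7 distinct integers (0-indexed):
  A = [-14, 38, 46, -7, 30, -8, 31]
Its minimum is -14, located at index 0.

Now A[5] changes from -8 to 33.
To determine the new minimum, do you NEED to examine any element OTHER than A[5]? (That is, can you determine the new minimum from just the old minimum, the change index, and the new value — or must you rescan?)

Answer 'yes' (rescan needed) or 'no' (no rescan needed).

Answer: no

Derivation:
Old min = -14 at index 0
Change at index 5: -8 -> 33
Index 5 was NOT the min. New min = min(-14, 33). No rescan of other elements needed.
Needs rescan: no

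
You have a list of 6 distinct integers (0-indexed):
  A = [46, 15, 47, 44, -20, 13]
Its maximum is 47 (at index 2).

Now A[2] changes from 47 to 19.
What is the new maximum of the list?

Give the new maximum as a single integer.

Old max = 47 (at index 2)
Change: A[2] 47 -> 19
Changed element WAS the max -> may need rescan.
  Max of remaining elements: 46
  New max = max(19, 46) = 46

Answer: 46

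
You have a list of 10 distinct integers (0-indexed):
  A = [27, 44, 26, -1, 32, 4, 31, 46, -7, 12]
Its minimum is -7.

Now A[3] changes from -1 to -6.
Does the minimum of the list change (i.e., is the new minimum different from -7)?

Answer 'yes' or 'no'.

Old min = -7
Change: A[3] -1 -> -6
Changed element was NOT the min; min changes only if -6 < -7.
New min = -7; changed? no

Answer: no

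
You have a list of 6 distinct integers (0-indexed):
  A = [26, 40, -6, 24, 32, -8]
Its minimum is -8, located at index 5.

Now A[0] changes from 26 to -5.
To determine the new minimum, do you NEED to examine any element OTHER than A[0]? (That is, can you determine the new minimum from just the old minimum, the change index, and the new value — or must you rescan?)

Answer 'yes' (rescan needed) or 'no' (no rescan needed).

Old min = -8 at index 5
Change at index 0: 26 -> -5
Index 0 was NOT the min. New min = min(-8, -5). No rescan of other elements needed.
Needs rescan: no

Answer: no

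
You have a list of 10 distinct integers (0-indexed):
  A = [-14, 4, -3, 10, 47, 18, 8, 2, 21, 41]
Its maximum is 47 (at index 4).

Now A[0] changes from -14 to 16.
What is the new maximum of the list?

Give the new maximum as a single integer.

Answer: 47

Derivation:
Old max = 47 (at index 4)
Change: A[0] -14 -> 16
Changed element was NOT the old max.
  New max = max(old_max, new_val) = max(47, 16) = 47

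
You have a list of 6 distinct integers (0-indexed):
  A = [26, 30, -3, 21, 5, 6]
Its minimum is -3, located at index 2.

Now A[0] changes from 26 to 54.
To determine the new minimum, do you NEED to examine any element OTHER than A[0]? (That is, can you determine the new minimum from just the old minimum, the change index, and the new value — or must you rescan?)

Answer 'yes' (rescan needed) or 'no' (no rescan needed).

Answer: no

Derivation:
Old min = -3 at index 2
Change at index 0: 26 -> 54
Index 0 was NOT the min. New min = min(-3, 54). No rescan of other elements needed.
Needs rescan: no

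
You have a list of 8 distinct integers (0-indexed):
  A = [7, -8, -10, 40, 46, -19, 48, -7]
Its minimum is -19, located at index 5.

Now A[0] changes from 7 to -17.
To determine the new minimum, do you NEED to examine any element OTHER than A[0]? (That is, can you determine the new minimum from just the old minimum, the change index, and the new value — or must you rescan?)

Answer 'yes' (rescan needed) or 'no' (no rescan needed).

Answer: no

Derivation:
Old min = -19 at index 5
Change at index 0: 7 -> -17
Index 0 was NOT the min. New min = min(-19, -17). No rescan of other elements needed.
Needs rescan: no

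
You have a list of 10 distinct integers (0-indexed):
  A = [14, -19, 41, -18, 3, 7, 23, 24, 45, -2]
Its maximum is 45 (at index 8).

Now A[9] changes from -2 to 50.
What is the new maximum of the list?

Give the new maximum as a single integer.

Answer: 50

Derivation:
Old max = 45 (at index 8)
Change: A[9] -2 -> 50
Changed element was NOT the old max.
  New max = max(old_max, new_val) = max(45, 50) = 50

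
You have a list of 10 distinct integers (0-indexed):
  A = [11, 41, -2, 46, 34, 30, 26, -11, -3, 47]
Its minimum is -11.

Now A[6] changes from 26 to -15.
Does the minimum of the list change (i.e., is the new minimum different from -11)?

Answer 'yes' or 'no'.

Old min = -11
Change: A[6] 26 -> -15
Changed element was NOT the min; min changes only if -15 < -11.
New min = -15; changed? yes

Answer: yes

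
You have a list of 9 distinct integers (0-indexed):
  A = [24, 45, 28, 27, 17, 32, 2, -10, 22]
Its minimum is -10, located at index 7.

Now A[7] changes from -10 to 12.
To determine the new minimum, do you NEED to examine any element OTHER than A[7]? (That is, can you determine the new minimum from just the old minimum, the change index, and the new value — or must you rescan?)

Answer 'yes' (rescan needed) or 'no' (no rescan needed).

Answer: yes

Derivation:
Old min = -10 at index 7
Change at index 7: -10 -> 12
Index 7 WAS the min and new value 12 > old min -10. Must rescan other elements to find the new min.
Needs rescan: yes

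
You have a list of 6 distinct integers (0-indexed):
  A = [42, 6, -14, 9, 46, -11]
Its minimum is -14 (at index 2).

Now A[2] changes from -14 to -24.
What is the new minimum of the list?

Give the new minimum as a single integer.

Answer: -24

Derivation:
Old min = -14 (at index 2)
Change: A[2] -14 -> -24
Changed element WAS the min. Need to check: is -24 still <= all others?
  Min of remaining elements: -11
  New min = min(-24, -11) = -24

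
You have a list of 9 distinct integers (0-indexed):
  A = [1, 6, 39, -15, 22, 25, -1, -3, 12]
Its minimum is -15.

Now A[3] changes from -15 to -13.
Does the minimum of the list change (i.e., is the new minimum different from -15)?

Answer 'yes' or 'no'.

Old min = -15
Change: A[3] -15 -> -13
Changed element was the min; new min must be rechecked.
New min = -13; changed? yes

Answer: yes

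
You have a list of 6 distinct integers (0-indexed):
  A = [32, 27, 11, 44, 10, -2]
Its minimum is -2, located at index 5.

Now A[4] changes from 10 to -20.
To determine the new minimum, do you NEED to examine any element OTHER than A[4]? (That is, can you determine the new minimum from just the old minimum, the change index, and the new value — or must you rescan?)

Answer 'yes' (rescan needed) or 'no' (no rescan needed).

Old min = -2 at index 5
Change at index 4: 10 -> -20
Index 4 was NOT the min. New min = min(-2, -20). No rescan of other elements needed.
Needs rescan: no

Answer: no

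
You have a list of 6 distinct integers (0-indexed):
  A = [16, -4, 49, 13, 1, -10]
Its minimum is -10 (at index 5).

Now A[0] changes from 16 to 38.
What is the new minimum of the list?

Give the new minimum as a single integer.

Old min = -10 (at index 5)
Change: A[0] 16 -> 38
Changed element was NOT the old min.
  New min = min(old_min, new_val) = min(-10, 38) = -10

Answer: -10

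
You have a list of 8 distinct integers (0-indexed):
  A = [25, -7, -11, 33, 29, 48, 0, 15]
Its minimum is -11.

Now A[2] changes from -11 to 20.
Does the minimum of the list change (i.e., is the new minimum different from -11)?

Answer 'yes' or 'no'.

Answer: yes

Derivation:
Old min = -11
Change: A[2] -11 -> 20
Changed element was the min; new min must be rechecked.
New min = -7; changed? yes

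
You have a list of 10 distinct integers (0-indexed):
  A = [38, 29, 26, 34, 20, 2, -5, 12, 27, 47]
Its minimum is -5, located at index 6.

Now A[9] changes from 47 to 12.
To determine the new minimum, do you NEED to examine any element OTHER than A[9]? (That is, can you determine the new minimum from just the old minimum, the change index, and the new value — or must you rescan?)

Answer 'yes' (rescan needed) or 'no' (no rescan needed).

Answer: no

Derivation:
Old min = -5 at index 6
Change at index 9: 47 -> 12
Index 9 was NOT the min. New min = min(-5, 12). No rescan of other elements needed.
Needs rescan: no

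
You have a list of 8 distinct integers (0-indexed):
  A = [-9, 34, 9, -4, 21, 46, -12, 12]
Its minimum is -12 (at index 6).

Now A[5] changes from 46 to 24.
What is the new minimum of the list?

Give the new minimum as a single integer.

Answer: -12

Derivation:
Old min = -12 (at index 6)
Change: A[5] 46 -> 24
Changed element was NOT the old min.
  New min = min(old_min, new_val) = min(-12, 24) = -12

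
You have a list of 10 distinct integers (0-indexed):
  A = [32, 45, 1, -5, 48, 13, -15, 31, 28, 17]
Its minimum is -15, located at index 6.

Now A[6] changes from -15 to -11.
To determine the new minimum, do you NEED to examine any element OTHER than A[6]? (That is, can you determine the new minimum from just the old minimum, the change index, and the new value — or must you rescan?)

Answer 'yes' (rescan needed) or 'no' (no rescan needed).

Answer: yes

Derivation:
Old min = -15 at index 6
Change at index 6: -15 -> -11
Index 6 WAS the min and new value -11 > old min -15. Must rescan other elements to find the new min.
Needs rescan: yes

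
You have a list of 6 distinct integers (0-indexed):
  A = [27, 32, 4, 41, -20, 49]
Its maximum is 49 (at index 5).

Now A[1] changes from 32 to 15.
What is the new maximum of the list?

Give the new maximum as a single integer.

Old max = 49 (at index 5)
Change: A[1] 32 -> 15
Changed element was NOT the old max.
  New max = max(old_max, new_val) = max(49, 15) = 49

Answer: 49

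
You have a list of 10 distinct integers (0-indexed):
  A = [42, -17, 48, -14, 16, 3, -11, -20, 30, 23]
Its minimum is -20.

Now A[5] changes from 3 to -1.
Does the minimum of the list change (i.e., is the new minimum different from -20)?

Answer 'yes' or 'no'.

Answer: no

Derivation:
Old min = -20
Change: A[5] 3 -> -1
Changed element was NOT the min; min changes only if -1 < -20.
New min = -20; changed? no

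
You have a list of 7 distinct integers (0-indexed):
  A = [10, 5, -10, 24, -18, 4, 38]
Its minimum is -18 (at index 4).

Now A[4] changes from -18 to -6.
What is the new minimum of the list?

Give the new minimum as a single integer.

Answer: -10

Derivation:
Old min = -18 (at index 4)
Change: A[4] -18 -> -6
Changed element WAS the min. Need to check: is -6 still <= all others?
  Min of remaining elements: -10
  New min = min(-6, -10) = -10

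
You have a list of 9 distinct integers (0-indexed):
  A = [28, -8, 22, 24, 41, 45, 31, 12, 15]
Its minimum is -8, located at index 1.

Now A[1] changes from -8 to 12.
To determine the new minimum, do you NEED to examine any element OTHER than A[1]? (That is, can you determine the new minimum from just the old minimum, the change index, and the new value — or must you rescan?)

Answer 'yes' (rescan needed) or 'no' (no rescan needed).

Answer: yes

Derivation:
Old min = -8 at index 1
Change at index 1: -8 -> 12
Index 1 WAS the min and new value 12 > old min -8. Must rescan other elements to find the new min.
Needs rescan: yes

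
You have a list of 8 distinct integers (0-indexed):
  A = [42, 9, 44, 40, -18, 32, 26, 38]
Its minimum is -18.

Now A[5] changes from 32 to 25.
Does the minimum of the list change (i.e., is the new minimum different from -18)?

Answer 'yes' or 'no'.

Answer: no

Derivation:
Old min = -18
Change: A[5] 32 -> 25
Changed element was NOT the min; min changes only if 25 < -18.
New min = -18; changed? no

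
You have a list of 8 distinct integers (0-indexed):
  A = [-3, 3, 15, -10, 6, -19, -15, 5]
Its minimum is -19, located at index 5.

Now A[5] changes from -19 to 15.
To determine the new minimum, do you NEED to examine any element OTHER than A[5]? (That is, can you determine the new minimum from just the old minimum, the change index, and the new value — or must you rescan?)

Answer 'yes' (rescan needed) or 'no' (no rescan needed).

Old min = -19 at index 5
Change at index 5: -19 -> 15
Index 5 WAS the min and new value 15 > old min -19. Must rescan other elements to find the new min.
Needs rescan: yes

Answer: yes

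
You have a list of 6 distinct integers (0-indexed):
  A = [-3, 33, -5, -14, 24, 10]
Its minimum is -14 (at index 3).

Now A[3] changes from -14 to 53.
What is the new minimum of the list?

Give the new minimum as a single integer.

Answer: -5

Derivation:
Old min = -14 (at index 3)
Change: A[3] -14 -> 53
Changed element WAS the min. Need to check: is 53 still <= all others?
  Min of remaining elements: -5
  New min = min(53, -5) = -5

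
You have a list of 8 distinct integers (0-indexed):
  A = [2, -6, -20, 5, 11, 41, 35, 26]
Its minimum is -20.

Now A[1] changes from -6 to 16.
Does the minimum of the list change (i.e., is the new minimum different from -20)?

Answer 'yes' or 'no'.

Answer: no

Derivation:
Old min = -20
Change: A[1] -6 -> 16
Changed element was NOT the min; min changes only if 16 < -20.
New min = -20; changed? no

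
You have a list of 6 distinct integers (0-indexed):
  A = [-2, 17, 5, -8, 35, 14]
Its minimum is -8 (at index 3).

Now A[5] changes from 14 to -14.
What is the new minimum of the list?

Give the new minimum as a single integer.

Answer: -14

Derivation:
Old min = -8 (at index 3)
Change: A[5] 14 -> -14
Changed element was NOT the old min.
  New min = min(old_min, new_val) = min(-8, -14) = -14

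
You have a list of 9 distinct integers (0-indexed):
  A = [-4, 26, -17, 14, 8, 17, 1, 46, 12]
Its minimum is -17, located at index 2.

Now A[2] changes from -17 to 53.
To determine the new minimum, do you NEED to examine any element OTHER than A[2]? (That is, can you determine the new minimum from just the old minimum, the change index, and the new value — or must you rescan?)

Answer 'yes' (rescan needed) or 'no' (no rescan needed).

Answer: yes

Derivation:
Old min = -17 at index 2
Change at index 2: -17 -> 53
Index 2 WAS the min and new value 53 > old min -17. Must rescan other elements to find the new min.
Needs rescan: yes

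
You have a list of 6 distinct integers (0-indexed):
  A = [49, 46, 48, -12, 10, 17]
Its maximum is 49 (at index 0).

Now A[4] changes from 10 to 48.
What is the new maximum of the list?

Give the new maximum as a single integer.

Old max = 49 (at index 0)
Change: A[4] 10 -> 48
Changed element was NOT the old max.
  New max = max(old_max, new_val) = max(49, 48) = 49

Answer: 49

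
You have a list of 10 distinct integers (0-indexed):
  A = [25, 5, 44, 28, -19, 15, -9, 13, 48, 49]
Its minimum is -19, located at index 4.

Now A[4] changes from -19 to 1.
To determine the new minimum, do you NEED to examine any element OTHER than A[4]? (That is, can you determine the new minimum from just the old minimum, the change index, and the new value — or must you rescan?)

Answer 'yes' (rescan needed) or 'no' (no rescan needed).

Old min = -19 at index 4
Change at index 4: -19 -> 1
Index 4 WAS the min and new value 1 > old min -19. Must rescan other elements to find the new min.
Needs rescan: yes

Answer: yes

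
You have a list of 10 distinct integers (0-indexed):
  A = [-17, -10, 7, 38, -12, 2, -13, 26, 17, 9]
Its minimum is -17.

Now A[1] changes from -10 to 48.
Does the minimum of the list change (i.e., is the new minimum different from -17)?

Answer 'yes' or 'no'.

Answer: no

Derivation:
Old min = -17
Change: A[1] -10 -> 48
Changed element was NOT the min; min changes only if 48 < -17.
New min = -17; changed? no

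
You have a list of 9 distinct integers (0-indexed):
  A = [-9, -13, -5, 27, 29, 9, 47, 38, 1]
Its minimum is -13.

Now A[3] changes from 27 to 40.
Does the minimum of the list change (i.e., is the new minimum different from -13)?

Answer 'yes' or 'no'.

Old min = -13
Change: A[3] 27 -> 40
Changed element was NOT the min; min changes only if 40 < -13.
New min = -13; changed? no

Answer: no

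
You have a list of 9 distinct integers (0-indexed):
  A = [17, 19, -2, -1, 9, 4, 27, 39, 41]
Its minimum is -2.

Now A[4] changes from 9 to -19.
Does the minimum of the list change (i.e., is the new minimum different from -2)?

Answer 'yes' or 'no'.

Old min = -2
Change: A[4] 9 -> -19
Changed element was NOT the min; min changes only if -19 < -2.
New min = -19; changed? yes

Answer: yes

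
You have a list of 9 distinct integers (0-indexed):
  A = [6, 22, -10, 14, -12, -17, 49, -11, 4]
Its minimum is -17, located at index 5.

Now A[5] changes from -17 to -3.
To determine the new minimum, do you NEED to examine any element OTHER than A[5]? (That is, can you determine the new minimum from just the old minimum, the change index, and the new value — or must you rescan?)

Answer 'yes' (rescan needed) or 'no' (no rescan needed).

Old min = -17 at index 5
Change at index 5: -17 -> -3
Index 5 WAS the min and new value -3 > old min -17. Must rescan other elements to find the new min.
Needs rescan: yes

Answer: yes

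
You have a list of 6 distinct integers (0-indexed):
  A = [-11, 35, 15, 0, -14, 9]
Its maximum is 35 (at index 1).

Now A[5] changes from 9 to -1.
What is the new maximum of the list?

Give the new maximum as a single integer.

Old max = 35 (at index 1)
Change: A[5] 9 -> -1
Changed element was NOT the old max.
  New max = max(old_max, new_val) = max(35, -1) = 35

Answer: 35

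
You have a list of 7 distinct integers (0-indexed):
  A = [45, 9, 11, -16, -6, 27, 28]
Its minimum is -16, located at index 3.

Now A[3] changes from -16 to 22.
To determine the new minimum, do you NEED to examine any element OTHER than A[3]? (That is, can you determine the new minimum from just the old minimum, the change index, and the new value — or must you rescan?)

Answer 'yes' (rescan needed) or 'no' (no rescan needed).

Answer: yes

Derivation:
Old min = -16 at index 3
Change at index 3: -16 -> 22
Index 3 WAS the min and new value 22 > old min -16. Must rescan other elements to find the new min.
Needs rescan: yes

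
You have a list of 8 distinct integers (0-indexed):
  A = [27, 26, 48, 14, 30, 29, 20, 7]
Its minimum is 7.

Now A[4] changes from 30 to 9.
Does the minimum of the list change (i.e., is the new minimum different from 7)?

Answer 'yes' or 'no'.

Old min = 7
Change: A[4] 30 -> 9
Changed element was NOT the min; min changes only if 9 < 7.
New min = 7; changed? no

Answer: no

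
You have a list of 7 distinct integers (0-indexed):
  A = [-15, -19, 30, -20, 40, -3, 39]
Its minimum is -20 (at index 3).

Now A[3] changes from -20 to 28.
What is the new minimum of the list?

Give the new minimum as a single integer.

Answer: -19

Derivation:
Old min = -20 (at index 3)
Change: A[3] -20 -> 28
Changed element WAS the min. Need to check: is 28 still <= all others?
  Min of remaining elements: -19
  New min = min(28, -19) = -19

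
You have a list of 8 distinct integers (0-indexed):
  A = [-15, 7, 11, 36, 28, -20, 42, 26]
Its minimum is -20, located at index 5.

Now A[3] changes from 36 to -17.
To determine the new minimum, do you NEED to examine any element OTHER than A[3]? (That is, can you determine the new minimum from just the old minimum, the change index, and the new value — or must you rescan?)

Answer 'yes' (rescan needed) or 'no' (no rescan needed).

Answer: no

Derivation:
Old min = -20 at index 5
Change at index 3: 36 -> -17
Index 3 was NOT the min. New min = min(-20, -17). No rescan of other elements needed.
Needs rescan: no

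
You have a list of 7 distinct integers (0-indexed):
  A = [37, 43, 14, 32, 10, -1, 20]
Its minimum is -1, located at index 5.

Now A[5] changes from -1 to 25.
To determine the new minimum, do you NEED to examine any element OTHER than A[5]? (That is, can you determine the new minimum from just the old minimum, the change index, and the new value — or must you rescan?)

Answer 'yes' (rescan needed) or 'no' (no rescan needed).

Answer: yes

Derivation:
Old min = -1 at index 5
Change at index 5: -1 -> 25
Index 5 WAS the min and new value 25 > old min -1. Must rescan other elements to find the new min.
Needs rescan: yes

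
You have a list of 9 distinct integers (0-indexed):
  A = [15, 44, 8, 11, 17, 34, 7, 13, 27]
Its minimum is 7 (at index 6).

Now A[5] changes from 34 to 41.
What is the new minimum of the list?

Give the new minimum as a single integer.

Old min = 7 (at index 6)
Change: A[5] 34 -> 41
Changed element was NOT the old min.
  New min = min(old_min, new_val) = min(7, 41) = 7

Answer: 7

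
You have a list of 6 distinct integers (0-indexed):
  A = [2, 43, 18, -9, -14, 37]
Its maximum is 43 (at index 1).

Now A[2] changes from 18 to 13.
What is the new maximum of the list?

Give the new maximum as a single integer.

Answer: 43

Derivation:
Old max = 43 (at index 1)
Change: A[2] 18 -> 13
Changed element was NOT the old max.
  New max = max(old_max, new_val) = max(43, 13) = 43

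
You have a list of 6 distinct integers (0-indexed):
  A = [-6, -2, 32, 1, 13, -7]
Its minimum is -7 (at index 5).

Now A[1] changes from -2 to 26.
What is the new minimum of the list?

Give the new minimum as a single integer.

Answer: -7

Derivation:
Old min = -7 (at index 5)
Change: A[1] -2 -> 26
Changed element was NOT the old min.
  New min = min(old_min, new_val) = min(-7, 26) = -7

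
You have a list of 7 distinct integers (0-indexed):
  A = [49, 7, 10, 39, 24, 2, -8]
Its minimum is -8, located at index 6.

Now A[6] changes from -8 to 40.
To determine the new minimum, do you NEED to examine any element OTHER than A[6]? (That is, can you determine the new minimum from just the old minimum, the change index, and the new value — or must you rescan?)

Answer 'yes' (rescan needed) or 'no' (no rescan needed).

Old min = -8 at index 6
Change at index 6: -8 -> 40
Index 6 WAS the min and new value 40 > old min -8. Must rescan other elements to find the new min.
Needs rescan: yes

Answer: yes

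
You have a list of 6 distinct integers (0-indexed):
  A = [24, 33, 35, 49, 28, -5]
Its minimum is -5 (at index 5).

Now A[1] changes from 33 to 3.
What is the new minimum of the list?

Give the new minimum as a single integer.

Old min = -5 (at index 5)
Change: A[1] 33 -> 3
Changed element was NOT the old min.
  New min = min(old_min, new_val) = min(-5, 3) = -5

Answer: -5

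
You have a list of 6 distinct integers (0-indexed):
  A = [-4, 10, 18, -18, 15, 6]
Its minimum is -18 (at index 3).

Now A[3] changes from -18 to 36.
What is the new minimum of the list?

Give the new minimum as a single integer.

Old min = -18 (at index 3)
Change: A[3] -18 -> 36
Changed element WAS the min. Need to check: is 36 still <= all others?
  Min of remaining elements: -4
  New min = min(36, -4) = -4

Answer: -4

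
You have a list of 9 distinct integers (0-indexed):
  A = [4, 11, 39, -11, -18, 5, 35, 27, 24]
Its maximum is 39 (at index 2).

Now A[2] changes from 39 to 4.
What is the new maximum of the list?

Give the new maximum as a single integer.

Answer: 35

Derivation:
Old max = 39 (at index 2)
Change: A[2] 39 -> 4
Changed element WAS the max -> may need rescan.
  Max of remaining elements: 35
  New max = max(4, 35) = 35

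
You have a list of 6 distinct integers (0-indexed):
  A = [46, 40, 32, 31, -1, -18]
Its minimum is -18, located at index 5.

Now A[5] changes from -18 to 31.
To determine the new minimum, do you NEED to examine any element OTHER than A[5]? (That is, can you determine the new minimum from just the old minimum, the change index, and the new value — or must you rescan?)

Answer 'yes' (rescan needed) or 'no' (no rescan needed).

Old min = -18 at index 5
Change at index 5: -18 -> 31
Index 5 WAS the min and new value 31 > old min -18. Must rescan other elements to find the new min.
Needs rescan: yes

Answer: yes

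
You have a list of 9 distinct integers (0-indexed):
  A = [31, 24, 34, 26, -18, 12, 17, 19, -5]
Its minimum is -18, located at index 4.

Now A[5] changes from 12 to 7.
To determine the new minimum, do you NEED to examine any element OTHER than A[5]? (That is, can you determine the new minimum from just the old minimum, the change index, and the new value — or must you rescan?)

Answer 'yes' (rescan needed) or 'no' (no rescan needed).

Old min = -18 at index 4
Change at index 5: 12 -> 7
Index 5 was NOT the min. New min = min(-18, 7). No rescan of other elements needed.
Needs rescan: no

Answer: no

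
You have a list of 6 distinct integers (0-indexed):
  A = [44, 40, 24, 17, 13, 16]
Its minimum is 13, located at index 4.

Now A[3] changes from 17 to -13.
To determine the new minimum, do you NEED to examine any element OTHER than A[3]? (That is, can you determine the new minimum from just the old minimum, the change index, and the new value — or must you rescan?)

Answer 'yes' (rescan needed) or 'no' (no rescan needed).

Answer: no

Derivation:
Old min = 13 at index 4
Change at index 3: 17 -> -13
Index 3 was NOT the min. New min = min(13, -13). No rescan of other elements needed.
Needs rescan: no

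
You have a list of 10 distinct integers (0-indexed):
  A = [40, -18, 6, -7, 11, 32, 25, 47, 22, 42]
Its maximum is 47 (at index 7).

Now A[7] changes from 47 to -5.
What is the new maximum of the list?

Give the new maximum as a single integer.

Answer: 42

Derivation:
Old max = 47 (at index 7)
Change: A[7] 47 -> -5
Changed element WAS the max -> may need rescan.
  Max of remaining elements: 42
  New max = max(-5, 42) = 42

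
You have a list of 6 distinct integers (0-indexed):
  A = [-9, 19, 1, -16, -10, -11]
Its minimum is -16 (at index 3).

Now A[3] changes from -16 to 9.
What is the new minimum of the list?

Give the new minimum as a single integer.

Answer: -11

Derivation:
Old min = -16 (at index 3)
Change: A[3] -16 -> 9
Changed element WAS the min. Need to check: is 9 still <= all others?
  Min of remaining elements: -11
  New min = min(9, -11) = -11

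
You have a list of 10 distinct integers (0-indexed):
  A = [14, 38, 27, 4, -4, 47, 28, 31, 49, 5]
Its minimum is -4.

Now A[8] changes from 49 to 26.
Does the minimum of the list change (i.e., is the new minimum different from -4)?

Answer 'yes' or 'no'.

Answer: no

Derivation:
Old min = -4
Change: A[8] 49 -> 26
Changed element was NOT the min; min changes only if 26 < -4.
New min = -4; changed? no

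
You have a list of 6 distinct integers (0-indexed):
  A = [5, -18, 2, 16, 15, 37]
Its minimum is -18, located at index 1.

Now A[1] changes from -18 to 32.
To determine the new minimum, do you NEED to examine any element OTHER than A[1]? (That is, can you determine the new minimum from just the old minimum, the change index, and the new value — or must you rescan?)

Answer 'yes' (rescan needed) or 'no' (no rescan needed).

Old min = -18 at index 1
Change at index 1: -18 -> 32
Index 1 WAS the min and new value 32 > old min -18. Must rescan other elements to find the new min.
Needs rescan: yes

Answer: yes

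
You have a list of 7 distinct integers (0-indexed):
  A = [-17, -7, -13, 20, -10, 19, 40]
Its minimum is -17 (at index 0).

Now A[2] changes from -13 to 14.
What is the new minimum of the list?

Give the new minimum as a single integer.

Old min = -17 (at index 0)
Change: A[2] -13 -> 14
Changed element was NOT the old min.
  New min = min(old_min, new_val) = min(-17, 14) = -17

Answer: -17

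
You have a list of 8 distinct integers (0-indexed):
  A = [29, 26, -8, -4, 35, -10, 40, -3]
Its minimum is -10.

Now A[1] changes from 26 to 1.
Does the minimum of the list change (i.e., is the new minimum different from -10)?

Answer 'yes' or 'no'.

Answer: no

Derivation:
Old min = -10
Change: A[1] 26 -> 1
Changed element was NOT the min; min changes only if 1 < -10.
New min = -10; changed? no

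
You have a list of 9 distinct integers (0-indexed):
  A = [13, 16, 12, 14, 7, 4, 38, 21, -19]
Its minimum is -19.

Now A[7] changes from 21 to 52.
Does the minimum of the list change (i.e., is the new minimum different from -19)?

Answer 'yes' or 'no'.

Answer: no

Derivation:
Old min = -19
Change: A[7] 21 -> 52
Changed element was NOT the min; min changes only if 52 < -19.
New min = -19; changed? no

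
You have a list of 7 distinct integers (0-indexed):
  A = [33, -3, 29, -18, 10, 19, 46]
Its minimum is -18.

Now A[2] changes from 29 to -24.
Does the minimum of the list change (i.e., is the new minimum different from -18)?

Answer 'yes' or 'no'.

Old min = -18
Change: A[2] 29 -> -24
Changed element was NOT the min; min changes only if -24 < -18.
New min = -24; changed? yes

Answer: yes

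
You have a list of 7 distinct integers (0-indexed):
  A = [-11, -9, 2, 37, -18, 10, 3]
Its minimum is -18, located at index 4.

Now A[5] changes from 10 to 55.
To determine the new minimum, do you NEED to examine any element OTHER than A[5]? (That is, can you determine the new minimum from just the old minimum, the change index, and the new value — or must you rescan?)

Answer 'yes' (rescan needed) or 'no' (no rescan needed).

Answer: no

Derivation:
Old min = -18 at index 4
Change at index 5: 10 -> 55
Index 5 was NOT the min. New min = min(-18, 55). No rescan of other elements needed.
Needs rescan: no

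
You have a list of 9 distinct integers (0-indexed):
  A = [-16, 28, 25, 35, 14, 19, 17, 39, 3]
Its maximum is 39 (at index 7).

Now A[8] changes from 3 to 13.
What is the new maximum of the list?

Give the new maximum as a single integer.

Old max = 39 (at index 7)
Change: A[8] 3 -> 13
Changed element was NOT the old max.
  New max = max(old_max, new_val) = max(39, 13) = 39

Answer: 39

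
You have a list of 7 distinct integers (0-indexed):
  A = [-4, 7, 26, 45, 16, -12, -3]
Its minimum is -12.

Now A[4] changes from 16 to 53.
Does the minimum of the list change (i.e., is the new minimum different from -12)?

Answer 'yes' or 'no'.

Old min = -12
Change: A[4] 16 -> 53
Changed element was NOT the min; min changes only if 53 < -12.
New min = -12; changed? no

Answer: no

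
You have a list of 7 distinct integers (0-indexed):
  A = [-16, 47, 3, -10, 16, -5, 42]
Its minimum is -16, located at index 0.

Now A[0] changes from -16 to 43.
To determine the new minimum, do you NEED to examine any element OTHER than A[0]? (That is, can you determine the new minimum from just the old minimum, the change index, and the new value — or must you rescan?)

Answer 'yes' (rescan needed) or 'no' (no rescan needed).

Answer: yes

Derivation:
Old min = -16 at index 0
Change at index 0: -16 -> 43
Index 0 WAS the min and new value 43 > old min -16. Must rescan other elements to find the new min.
Needs rescan: yes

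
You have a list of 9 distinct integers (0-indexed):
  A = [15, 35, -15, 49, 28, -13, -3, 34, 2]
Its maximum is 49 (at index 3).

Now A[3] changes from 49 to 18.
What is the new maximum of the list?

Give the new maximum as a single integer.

Answer: 35

Derivation:
Old max = 49 (at index 3)
Change: A[3] 49 -> 18
Changed element WAS the max -> may need rescan.
  Max of remaining elements: 35
  New max = max(18, 35) = 35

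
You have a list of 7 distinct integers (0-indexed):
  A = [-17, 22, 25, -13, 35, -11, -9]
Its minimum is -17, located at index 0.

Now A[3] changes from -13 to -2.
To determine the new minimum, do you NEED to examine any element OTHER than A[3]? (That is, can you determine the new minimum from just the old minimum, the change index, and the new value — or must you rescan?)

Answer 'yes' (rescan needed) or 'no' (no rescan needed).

Answer: no

Derivation:
Old min = -17 at index 0
Change at index 3: -13 -> -2
Index 3 was NOT the min. New min = min(-17, -2). No rescan of other elements needed.
Needs rescan: no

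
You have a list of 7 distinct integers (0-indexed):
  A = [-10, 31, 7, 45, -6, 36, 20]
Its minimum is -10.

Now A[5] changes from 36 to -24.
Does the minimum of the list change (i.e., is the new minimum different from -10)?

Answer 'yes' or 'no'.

Answer: yes

Derivation:
Old min = -10
Change: A[5] 36 -> -24
Changed element was NOT the min; min changes only if -24 < -10.
New min = -24; changed? yes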